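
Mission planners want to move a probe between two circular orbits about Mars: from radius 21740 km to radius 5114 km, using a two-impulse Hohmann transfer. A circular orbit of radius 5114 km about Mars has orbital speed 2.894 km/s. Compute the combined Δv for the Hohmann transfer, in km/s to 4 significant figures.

Δv = 1.326 km/s

From the circular-orbit relation v² = μ/r at r = 5114 km: μ = v²r = (2.894)² × 5114 = 42831.0 km³/s².
Transfer-ellipse semi-major axis a_t = (r₁ + r₂)/2 = (21740 + 5114)/2 = 13427 km.
Circular speed at r₁: v₁ = √(μ/r₁) = √(42831.0/21740) = 1.4036 km/s.
On the transfer ellipse at r₁, v² = μ(2/r − 1/a) gives v_a = √[μ(2/r₁ − 1/a_t)] = 0.86624 km/s.
First burn Δv₁ = |v_a − v₁| = 0.5374 km/s.
At r₂, v₂ = √(μ/r₂) = 2.8940 km/s.
Transfer-orbit speed at r₂: v_p = √[μ(2/r₂ − 1/a_t)] = 3.6825 km/s.
Second burn Δv₂ = |v₂ − v_p| = 0.7885 km/s.
Total Δv = Δv₁ + Δv₂ = 1.326 km/s.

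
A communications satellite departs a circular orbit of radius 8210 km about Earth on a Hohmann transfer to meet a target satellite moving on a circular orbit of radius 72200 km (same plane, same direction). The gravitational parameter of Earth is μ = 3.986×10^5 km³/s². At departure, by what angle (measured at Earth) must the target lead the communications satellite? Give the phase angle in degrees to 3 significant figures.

Transfer-ellipse semi-major axis a_t = (r₁ + r₂)/2 = (8210 + 72200)/2 = 40205 km.
Transfer time t = π√(a_t³/μ) = 40114.5 s.
Target angular speed ω₂ = √(μ/r₂³) = 3.25434×10^-5 rad/s.
Angle swept by the target during transfer: ω₂·t = 1.3055 rad = 74.80°.
The communications satellite traverses 180° on the transfer ellipse, so the target must lead by 180° − 74.80° = 105°.

φ = 105°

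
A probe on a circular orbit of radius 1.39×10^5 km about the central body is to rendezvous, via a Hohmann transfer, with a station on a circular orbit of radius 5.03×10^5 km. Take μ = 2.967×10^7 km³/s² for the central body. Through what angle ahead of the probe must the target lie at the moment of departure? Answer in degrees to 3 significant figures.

φ = 88.2°

Semi-major axis of the transfer orbit: a_t = (1.390×10^5 + 5.030×10^5)/2 = 3.210×10^5 km.
Transfer time t = π√(a_t³/μ) = 1.048935×10^5 s.
The target's mean motion on its circular orbit is ω₂ = √(μ/r₂³) = 1.526887×10^-5 rad/s.
Angle swept by the target during transfer: ω₂·t = 1.60161 rad = 91.77°.
The probe traverses 180° on the transfer ellipse, so the target must lead by 180° − 91.77° = 88.2°.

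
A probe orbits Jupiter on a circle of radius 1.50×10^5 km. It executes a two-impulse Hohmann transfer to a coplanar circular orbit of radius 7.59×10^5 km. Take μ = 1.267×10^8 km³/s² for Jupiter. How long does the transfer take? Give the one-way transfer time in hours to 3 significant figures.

t = 23.8 hours

Transfer-ellipse semi-major axis a_t = (r₁ + r₂)/2 = (1.500×10^5 + 7.590×10^5)/2 = 4.545×10^5 km.
Half the transfer-orbit period gives t = π√(a_t³/μ) = 85520 s.
Converting: 85520 s ÷ 3600 s/hour = 23.8 hours.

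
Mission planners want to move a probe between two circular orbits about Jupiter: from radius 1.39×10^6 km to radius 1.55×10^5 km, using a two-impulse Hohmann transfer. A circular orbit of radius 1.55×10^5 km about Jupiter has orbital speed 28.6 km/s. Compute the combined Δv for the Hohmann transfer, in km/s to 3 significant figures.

From the circular-orbit relation v² = μ/r at r = 1.55×10^5 km: μ = v²r = (28.6)² × 1.55×10^5 = 1.26784×10^8 km³/s².
Transfer-ellipse semi-major axis a_t = (r₁ + r₂)/2 = (1.390×10^6 + 1.550×10^5)/2 = 7.725×10^5 km.
At r₁ the circular-orbit speed is v₁ = √(μ/r₁) = 9.550 km/s.
Transfer-orbit speed at r₁ (v² = μ(2/r − 1/a)): v_a = √[μ(2/r₁ − 1/a_t)] = 4.278 km/s.
First burn Δv₁ = |v_a − v₁| = 5.272 km/s.
Circular speed at r₂: v₂ = √(μ/r₂) = 28.600 km/s.
Transfer-orbit speed at r₂: v_p = √[μ(2/r₂ − 1/a_t)] = 38.364 km/s.
Second burn Δv₂ = |v₂ − v_p| = 9.764 km/s.
Total Δv = Δv₁ + Δv₂ = 15.04 km/s.

Δv = 15.0 km/s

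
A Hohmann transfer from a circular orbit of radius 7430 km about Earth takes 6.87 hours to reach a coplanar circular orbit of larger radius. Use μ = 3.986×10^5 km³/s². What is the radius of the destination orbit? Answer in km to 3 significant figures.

r₂ = 50800 km

Transfer time t = 6.87 hours = 24732 s, and t = π√(a_t³/μ).
So a_t = (μ t²/π²)^(1/3) = (3.986×10^5 × (24732)² / π²)^(1/3) = 29124 km.
Since a_t = (r₁ + r₂)/2, r₂ = 2a_t − r₁ = 2×29124 − 7430 = 50818 km.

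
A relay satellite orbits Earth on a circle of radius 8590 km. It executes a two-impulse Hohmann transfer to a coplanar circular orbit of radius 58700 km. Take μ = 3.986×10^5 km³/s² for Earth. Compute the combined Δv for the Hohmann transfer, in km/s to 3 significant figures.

Δv = 3.47 km/s

Semi-major axis of the transfer orbit: a_t = (8590 + 58700)/2 = 33645 km.
Circular speed at r₁: v₁ = √(μ/r₁) = √(3.986×10^5/8590) = 6.812 km/s.
Transfer-orbit speed at r₁ (vis-viva equation): v_p = √[μ(2/r₁ − 1/a_t)] = 8.998 km/s.
First burn Δv₁ = |v_p − v₁| = 2.186 km/s.
At r₂, v₂ = √(μ/r₂) = 2.606 km/s.
Transfer-orbit speed at r₂: v_a = √[μ(2/r₂ − 1/a_t)] = 1.317 km/s.
Second burn Δv₂ = |v₂ − v_a| = 1.289 km/s.
Δv = Δv₁ + Δv₂ = 2.186 + 1.289 = 3.475 km/s.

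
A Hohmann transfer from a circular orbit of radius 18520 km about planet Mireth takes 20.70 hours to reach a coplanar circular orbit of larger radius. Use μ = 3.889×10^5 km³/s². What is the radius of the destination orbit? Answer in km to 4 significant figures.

r₂ = 1.020×10^5 km

Transfer time t = 20.70 hours = 74520 s, and t = π√(a_t³/μ).
So a_t = (μ t²/π²)^(1/3) = (3.889×10^5 × (74520)² / π²)^(1/3) = 60260 km.
Since a_t = (r₁ + r₂)/2, r₂ = 2a_t − r₁ = 2×60260 − 18520 = 1.020×10^5 km.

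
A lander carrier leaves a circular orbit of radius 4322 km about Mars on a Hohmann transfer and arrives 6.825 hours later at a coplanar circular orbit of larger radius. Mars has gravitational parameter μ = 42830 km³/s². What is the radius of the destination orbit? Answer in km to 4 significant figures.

r₂ = 23250 km

Transfer time t = 6.825 hours = 24570 s, and t = π√(a_t³/μ).
So a_t = (μ t²/π²)^(1/3) = (42830 × (24570)² / π²)^(1/3) = 13785 km.
Since a_t = (r₁ + r₂)/2, r₂ = 2a_t − r₁ = 2×13785 − 4322 = 23248 km.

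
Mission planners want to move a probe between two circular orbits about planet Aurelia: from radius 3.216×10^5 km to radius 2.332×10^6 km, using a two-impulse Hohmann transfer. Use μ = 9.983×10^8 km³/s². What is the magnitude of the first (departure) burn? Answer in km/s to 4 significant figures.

Semi-major axis of the transfer orbit: a_t = (3.216×10^5 + 2.332×10^6)/2 = 1.3268×10^6 km.
Circular speed at r = 3.216×10^5 km: v_c = √(μ/r) = 55.715 km/s.
Transfer-orbit speed at the same r (vis-viva, a = a_t): v_t = √[μ(2/r − 1/a_t)] = 73.864 km/s.
Δv₁ = |v_t − v_c| = |73.864 − 55.715| = 18.15 km/s.

Δv₁ = 18.15 km/s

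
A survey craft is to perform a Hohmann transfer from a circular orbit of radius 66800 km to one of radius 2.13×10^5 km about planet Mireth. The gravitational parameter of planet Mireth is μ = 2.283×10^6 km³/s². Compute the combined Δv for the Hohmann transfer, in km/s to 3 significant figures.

The Hohmann ellipse has a_t = (r₁ + r₂)/2 = 1.399×10^5 km.
Circular speed at r₁: v₁ = √(μ/r₁) = √(2.283×10^6/66800) = 5.846 km/s.
On the transfer ellipse at r₁, vis-viva equation gives v_p = √[μ(2/r₁ − 1/a_t)] = 7.213 km/s.
First burn Δv₁ = |v_p − v₁| = 1.367 km/s.
At r₂, v₂ = √(μ/r₂) = 3.274 km/s.
Transfer-orbit speed at r₂: v_a = √[μ(2/r₂ − 1/a_t)] = 2.262 km/s.
Second burn Δv₂ = |v₂ − v_a| = 1.012 km/s.
Δv = Δv₁ + Δv₂ = 1.367 + 1.012 = 2.379 km/s.

Δv = 2.38 km/s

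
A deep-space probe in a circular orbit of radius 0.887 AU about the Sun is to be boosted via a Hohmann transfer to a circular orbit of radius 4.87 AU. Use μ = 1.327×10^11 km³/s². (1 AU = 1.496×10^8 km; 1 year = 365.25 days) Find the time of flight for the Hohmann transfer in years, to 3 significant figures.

t = 2.44 years

In km: r₁ = 0.887 × 1.496×10^8 = 1.326952×10^8 km; r₂ = 4.87 × 1.496×10^8 = 7.28552×10^8 km.
Semi-major axis of the transfer orbit: a_t = (1.326952×10^8 + 7.28552×10^8)/2 = 4.306236×10^8 km.
Transfer time t = π√(a_t³/μ) = π√((4.306236×10^8)³ / 1.327×10^11) = 7.707×10^7 s.
Converting: 7.707×10^7 s ÷ 3.15576×10^7 s/year (365.25 × 86400) = 2.44 years.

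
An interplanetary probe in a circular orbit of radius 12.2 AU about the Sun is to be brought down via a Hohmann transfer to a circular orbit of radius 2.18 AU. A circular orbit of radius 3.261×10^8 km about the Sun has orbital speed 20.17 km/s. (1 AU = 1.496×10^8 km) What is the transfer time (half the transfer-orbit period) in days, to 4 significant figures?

From the circular-orbit relation v² = μ/r at r = 3.261×10^8 km: μ = v²r = (20.17)² × 3.261×10^8 = 1.32667×10^11 km³/s².
In km: r₁ = 12.2 × 1.496×10^8 = 1.82512×10^9 km; r₂ = 2.18 × 1.496×10^8 = 3.26128×10^8 km.
The Hohmann ellipse has a_t = (r₁ + r₂)/2 = 1.075624×10^9 km.
By Kepler's third law the transfer-orbit period is T = 2π√(a_t³/μ), so t = T/2 = 3.043×10^8 s.
Converting: 3.043×10^8 s ÷ 86400 s/day = 3522 days.

t = 3522 days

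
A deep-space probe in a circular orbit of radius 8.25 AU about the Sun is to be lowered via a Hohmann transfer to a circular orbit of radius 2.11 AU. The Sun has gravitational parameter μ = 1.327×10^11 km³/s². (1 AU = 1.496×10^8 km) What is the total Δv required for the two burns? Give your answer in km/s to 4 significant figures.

Δv = 9.123 km/s

In km: r₁ = 8.25 × 1.496×10^8 = 1.2342×10^9 km; r₂ = 2.11 × 1.496×10^8 = 3.15656×10^8 km.
Transfer-ellipse semi-major axis a_t = (r₁ + r₂)/2 = (1.2342×10^9 + 3.15656×10^8)/2 = 7.74928×10^8 km.
Circular speed at r₁: v₁ = √(μ/r₁) = √(1.327×10^11/1.2342×10^9) = 10.369 km/s.
Transfer-orbit speed at r₁ (vis-viva): v_a = √[μ(2/r₁ − 1/a_t)] = 6.6179 km/s.
First burn Δv₁ = |v_a − v₁| = 3.751 km/s.
At r₂, v₂ = √(μ/r₂) = 20.504 km/s.
Transfer-orbit speed at r₂: v_p = √[μ(2/r₂ − 1/a_t)] = 25.876 km/s.
Second burn Δv₂ = |v₂ − v_p| = 5.372 km/s.
Total Δv = Δv₁ + Δv₂ = 9.123 km/s.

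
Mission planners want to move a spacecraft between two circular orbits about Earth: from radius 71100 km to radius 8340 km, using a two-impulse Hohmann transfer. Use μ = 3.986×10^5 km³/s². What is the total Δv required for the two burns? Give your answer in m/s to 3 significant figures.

Semi-major axis of the transfer orbit: a_t = (71100 + 8340)/2 = 39720 km.
At r₁ the circular-orbit speed is v₁ = √(μ/r₁) = 2.368 km/s.
On the transfer ellipse at r₁, vis-viva equation gives v_a = √[μ(2/r₁ − 1/a_t)] = 1.085 km/s.
First burn Δv₁ = |v_a − v₁| = 1.283 km/s.
Circular speed at r₂: v₂ = √(μ/r₂) = 6.913 km/s.
Transfer-orbit speed at r₂: v_p = √[μ(2/r₂ − 1/a_t)] = 9.249 km/s.
Second burn Δv₂ = |v₂ − v_p| = 2.336 km/s.
Δv = Δv₁ + Δv₂ = 1.283 + 2.336 = 3.619 km/s.

Δv = 3620 m/s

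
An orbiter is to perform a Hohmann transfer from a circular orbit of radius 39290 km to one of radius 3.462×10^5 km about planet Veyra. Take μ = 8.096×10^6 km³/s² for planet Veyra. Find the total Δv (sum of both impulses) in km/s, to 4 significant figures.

Semi-major axis of the transfer orbit: a_t = (39290 + 3.462×10^5)/2 = 1.92745×10^5 km.
At r₁ the circular-orbit speed is v₁ = √(μ/r₁) = 14.3547 km/s.
Transfer-orbit speed at r₁ (vis-viva equation): v_p = √[μ(2/r₁ − 1/a_t)] = 19.2383 km/s.
First burn Δv₁ = |v_p − v₁| = 4.884 km/s.
Circular speed at r₂: v₂ = √(μ/r₂) = 4.835838 km/s.
Transfer-orbit speed at r₂: v_a = √[μ(2/r₂ − 1/a_t)] = 2.183339 km/s.
Second burn Δv₂ = |v₂ − v_a| = 2.652 km/s.
Δv = Δv₁ + Δv₂ = 4.884 + 2.652 = 7.536 km/s.

Δv = 7.536 km/s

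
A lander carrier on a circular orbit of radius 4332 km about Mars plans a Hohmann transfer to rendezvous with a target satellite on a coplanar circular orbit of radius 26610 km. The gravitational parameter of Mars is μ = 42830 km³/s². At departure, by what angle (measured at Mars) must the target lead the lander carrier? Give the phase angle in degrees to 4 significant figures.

φ = 100.2°

Transfer-ellipse semi-major axis a_t = (r₁ + r₂)/2 = (4332 + 26610)/2 = 15471 km.
Transfer time t = π√(a_t³/μ) = 29210 s.
Target angular speed ω₂ = √(μ/r₂³) = 4.768×10^-5 rad/s.
Angle swept by the target during transfer: ω₂·t = 1.3927 rad = 79.80°.
The lander carrier traverses 180° on the transfer ellipse, so the target must lead by 180° − 79.80° = 100.2°.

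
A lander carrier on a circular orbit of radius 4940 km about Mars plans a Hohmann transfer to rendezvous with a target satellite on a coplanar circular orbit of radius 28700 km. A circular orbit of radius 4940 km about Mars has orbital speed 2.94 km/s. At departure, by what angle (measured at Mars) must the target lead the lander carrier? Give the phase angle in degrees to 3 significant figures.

From the circular-orbit relation v² = μ/r at r = 4940 km: μ = v²r = (2.94)² × 4940 = 42699.4 km³/s².
Transfer-ellipse semi-major axis a_t = (r₁ + r₂)/2 = (4940 + 28700)/2 = 16820 km.
Transfer time t = π√(a_t³/μ) = 33165 s.
The target's mean motion on its circular orbit is ω₂ = √(μ/r₂³) = 4.2500×10^-5 rad/s.
Angle swept by the target during transfer: ω₂·t = 1.4095 rad = 80.76°.
Arrival is 180° from departure on the ellipse, so φ = 180° − 80.76° = 99.2°.

φ = 99.2°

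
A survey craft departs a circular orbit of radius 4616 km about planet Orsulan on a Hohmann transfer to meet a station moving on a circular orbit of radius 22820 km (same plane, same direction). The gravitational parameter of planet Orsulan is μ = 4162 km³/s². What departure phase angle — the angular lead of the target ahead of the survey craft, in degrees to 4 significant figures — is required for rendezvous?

Semi-major axis of the transfer orbit: a_t = (4616 + 22820)/2 = 13718 km.
Transfer time t = π√(a_t³/μ) = 78241 s.
The target's mean motion on its circular orbit is ω₂ = √(μ/r₂³) = 1.8714×10^-5 rad/s.
Angle swept by the target during transfer: ω₂·t = 1.4642 rad = 83.89°.
The survey craft traverses 180° on the transfer ellipse, so the target must lead by 180° − 83.89° = 96.11°.

φ = 96.11°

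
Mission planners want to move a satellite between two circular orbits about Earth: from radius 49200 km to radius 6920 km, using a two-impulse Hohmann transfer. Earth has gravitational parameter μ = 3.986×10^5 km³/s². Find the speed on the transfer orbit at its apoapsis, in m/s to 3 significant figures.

The Hohmann ellipse has a_t = (r₁ + r₂)/2 = 28060 km.
At apoapsis, r = 49200 km.
Applying v² = μ(2/r − 1/a_t): v = 1.413 km/s.

v = 1410 m/s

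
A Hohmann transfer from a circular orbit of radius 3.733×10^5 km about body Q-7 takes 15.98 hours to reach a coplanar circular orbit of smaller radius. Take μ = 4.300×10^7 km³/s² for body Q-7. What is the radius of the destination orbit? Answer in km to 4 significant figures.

r₂ = 1.135×10^5 km

Transfer time t = 15.98 hours = 57528 s, and t = π√(a_t³/μ).
So a_t = (μ t²/π²)^(1/3) = (4.300×10^7 × (57528)² / π²)^(1/3) = 2.4339×10^5 km.
Since a_t = (r₁ + r₂)/2, r₂ = 2a_t − r₁ = 2×2.4339×10^5 − 3.733×10^5 = 1.1348×10^5 km.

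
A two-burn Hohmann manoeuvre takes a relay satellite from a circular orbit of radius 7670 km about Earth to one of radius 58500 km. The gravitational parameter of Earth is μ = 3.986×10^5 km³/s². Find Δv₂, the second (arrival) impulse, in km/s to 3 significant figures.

Δv₂ = 1.35 km/s

Transfer-ellipse semi-major axis a_t = (r₁ + r₂)/2 = (7670 + 58500)/2 = 33085 km.
On the circular orbit at r = 58500 km, v_c = √(μ/r) = 2.610 km/s.
Transfer-orbit speed at the same r (vis-viva, a = a_t): v_t = √[μ(2/r − 1/a_t)] = 1.257 km/s.
Δv₂ = |v_t − v_c| = |1.257 − 2.610| = 1.353 km/s.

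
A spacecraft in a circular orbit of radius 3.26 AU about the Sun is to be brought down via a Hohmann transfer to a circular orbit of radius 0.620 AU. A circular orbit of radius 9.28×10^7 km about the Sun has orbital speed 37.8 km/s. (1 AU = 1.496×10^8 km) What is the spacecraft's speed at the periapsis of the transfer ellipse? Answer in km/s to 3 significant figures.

From the circular-orbit relation v² = μ/r at r = 9.28×10^7 km: μ = v²r = (37.8)² × 9.28×10^7 = 1.32596×10^11 km³/s².
In km: r₁ = 3.26 × 1.496×10^8 = 4.87696×10^8 km; r₂ = 0.620 × 1.496×10^8 = 9.2752×10^7 km.
Transfer-ellipse semi-major axis a_t = (r₁ + r₂)/2 = (4.87696×10^8 + 9.2752×10^7)/2 = 2.90224×10^8 km.
The periapsis of the transfer ellipse is at r = 9.2752×10^7 km.
From the vis-viva equation, v = √[μ(2/r − 1/a_t)] = 49.01 km/s.

v = 49.0 km/s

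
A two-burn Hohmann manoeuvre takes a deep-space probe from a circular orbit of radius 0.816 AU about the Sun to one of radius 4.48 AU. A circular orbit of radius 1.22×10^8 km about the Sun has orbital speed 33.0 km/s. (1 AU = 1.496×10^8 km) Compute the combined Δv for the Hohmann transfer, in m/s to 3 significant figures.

From the circular-orbit relation v² = μ/r at r = 1.22×10^8 km: μ = v²r = (33.0)² × 1.22×10^8 = 1.32858×10^11 km³/s².
In km: r₁ = 0.816 × 1.496×10^8 = 1.220736×10^8 km; r₂ = 4.48 × 1.496×10^8 = 6.70208×10^8 km.
The Hohmann ellipse has a_t = (r₁ + r₂)/2 = 3.961408×10^8 km.
Circular speed at r₁: v₁ = √(μ/r₁) = √(1.32858×10^11/1.220736×10^8) = 32.99 km/s.
On the transfer ellipse at r₁, vis-viva equation gives v_p = √[μ(2/r₁ − 1/a_t)] = 42.91 km/s.
First burn Δv₁ = |v_p − v₁| = 9.920 km/s.
At r₂, v₂ = √(μ/r₂) = 14.08 km/s.
Transfer-orbit speed at r₂: v_a = √[μ(2/r₂ − 1/a_t)] = 7.816 km/s.
Second burn Δv₂ = |v₂ − v_a| = 6.264 km/s.
Δv = Δv₁ + Δv₂ = 9.920 + 6.264 = 16.18 km/s.

Δv = 16200 m/s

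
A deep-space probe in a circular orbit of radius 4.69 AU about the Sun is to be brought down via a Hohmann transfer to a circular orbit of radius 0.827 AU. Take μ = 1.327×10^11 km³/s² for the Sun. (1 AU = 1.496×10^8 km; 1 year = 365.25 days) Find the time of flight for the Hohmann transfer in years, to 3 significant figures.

t = 2.29 years

In km: r₁ = 4.69 × 1.496×10^8 = 7.01624×10^8 km; r₂ = 0.827 × 1.496×10^8 = 1.237192×10^8 km.
The Hohmann ellipse has a_t = (r₁ + r₂)/2 = 4.126716×10^8 km.
By Kepler's third law the transfer-orbit period is T = 2π√(a_t³/μ), so t = T/2 = 7.230×10^7 s.
Converting: 7.230×10^7 s ÷ 3.15576×10^7 s/year (365.25 × 86400) = 2.29 years.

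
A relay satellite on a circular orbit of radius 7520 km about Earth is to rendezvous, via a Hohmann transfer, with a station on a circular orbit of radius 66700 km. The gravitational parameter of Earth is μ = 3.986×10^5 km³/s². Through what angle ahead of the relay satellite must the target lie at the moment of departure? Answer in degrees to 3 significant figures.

Semi-major axis of the transfer orbit: a_t = (7520 + 66700)/2 = 37110 km.
The half-period of the transfer ellipse is t = π√(a_t³/μ) = 35573 s.
The target's mean motion on its circular orbit is ω₂ = √(μ/r₂³) = 3.6650×10^-5 rad/s.
Angle swept by the target during transfer: ω₂·t = 1.3038 rad = 74.70°.
The relay satellite traverses 180° on the transfer ellipse, so the target must lead by 180° − 74.70° = 105°.

φ = 105°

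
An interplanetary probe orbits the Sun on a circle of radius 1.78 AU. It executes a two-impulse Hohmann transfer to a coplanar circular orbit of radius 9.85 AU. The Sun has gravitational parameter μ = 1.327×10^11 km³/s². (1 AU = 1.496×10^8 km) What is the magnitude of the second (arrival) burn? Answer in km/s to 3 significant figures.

In km: r₁ = 1.78 × 1.496×10^8 = 2.66288×10^8 km; r₂ = 9.85 × 1.496×10^8 = 1.47356×10^9 km.
Transfer-ellipse semi-major axis a_t = (r₁ + r₂)/2 = (2.66288×10^8 + 1.47356×10^9)/2 = 8.69924×10^8 km.
On the circular orbit at r = 1.47356×10^9 km, v_c = √(μ/r) = 9.4897 km/s.
Vis-viva on the transfer ellipse at r = 1.47356×10^9 km gives v_t = √[μ(2/r − 1/a_t)] = 5.2503 km/s.
Δv₂ = |v_t − v_c| = |5.2503 − 9.4897| = 4.239 km/s.

Δv₂ = 4.24 km/s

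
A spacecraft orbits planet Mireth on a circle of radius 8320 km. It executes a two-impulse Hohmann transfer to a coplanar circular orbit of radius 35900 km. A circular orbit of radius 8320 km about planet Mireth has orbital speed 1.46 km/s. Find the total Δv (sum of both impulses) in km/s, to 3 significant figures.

From the circular-orbit relation v² = μ/r at r = 8320 km: μ = v²r = (1.46)² × 8320 = 17734.9 km³/s².
Transfer-ellipse semi-major axis a_t = (r₁ + r₂)/2 = (8320 + 35900)/2 = 22110 km.
At r₁ the circular-orbit speed is v₁ = √(μ/r₁) = 1.4600 km/s.
Transfer-orbit speed at r₁ (v² = μ(2/r − 1/a)): v_p = √[μ(2/r₁ − 1/a_t)] = 1.8604 km/s.
First burn Δv₁ = |v_p − v₁| = 0.4004 km/s.
At r₂, v₂ = √(μ/r₂) = 0.7029 km/s.
Transfer-orbit speed at r₂: v_a = √[μ(2/r₂ − 1/a_t)] = 0.4312 km/s.
Second burn Δv₂ = |v₂ − v_a| = 0.2717 km/s.
Δv = Δv₁ + Δv₂ = 0.4004 + 0.2717 = 0.6721 km/s.

Δv = 0.672 km/s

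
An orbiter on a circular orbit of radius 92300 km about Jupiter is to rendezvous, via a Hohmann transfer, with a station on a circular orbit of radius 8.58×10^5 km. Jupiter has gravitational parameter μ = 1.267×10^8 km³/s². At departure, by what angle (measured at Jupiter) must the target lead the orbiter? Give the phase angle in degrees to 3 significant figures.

Semi-major axis of the transfer orbit: a_t = (92300 + 8.580×10^5)/2 = 4.7515×10^5 km.
Transfer time t = π√(a_t³/μ) = 91413 s.
Target angular speed ω₂ = √(μ/r₂³) = 1.4163×10^-5 rad/s.
Angle swept by the target during transfer: ω₂·t = 1.2947 rad = 74.18°.
The orbiter traverses 180° on the transfer ellipse, so the target must lead by 180° − 74.18° = 106°.

φ = 106°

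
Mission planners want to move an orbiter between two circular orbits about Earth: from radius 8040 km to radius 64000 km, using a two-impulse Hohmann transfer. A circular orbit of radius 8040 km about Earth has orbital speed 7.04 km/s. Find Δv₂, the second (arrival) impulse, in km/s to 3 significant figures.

From the circular-orbit relation v² = μ/r at r = 8040 km: μ = v²r = (7.04)² × 8040 = 3.98475×10^5 km³/s².
Transfer-ellipse semi-major axis a_t = (r₁ + r₂)/2 = (8040 + 64000)/2 = 36020 km.
Circular speed at r = 64000 km: v_c = √(μ/r) = 2.495 km/s.
Transfer-orbit speed at the same r (vis-viva, a = a_t): v_t = √[μ(2/r − 1/a_t)] = 1.179 km/s.
Δv₂ = |v_t − v_c| = |1.179 − 2.495| = 1.316 km/s.

Δv₂ = 1.32 km/s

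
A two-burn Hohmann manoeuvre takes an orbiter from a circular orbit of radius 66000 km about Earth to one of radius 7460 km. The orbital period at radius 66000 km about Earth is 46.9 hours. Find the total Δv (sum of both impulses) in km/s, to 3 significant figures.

From Kepler's third law T² = 4π²r³/μ at r = 66000 km, T = 46.9 hours = 46.9 × 3600 s = 1.6884×10^5 s: μ = 4π²r³/T² = 3.98145×10^5 km³/s².
The Hohmann ellipse has a_t = (r₁ + r₂)/2 = 36730 km.
Circular speed at r₁: v₁ = √(μ/r₁) = √(3.98145×10^5/66000) = 2.4561 km/s.
On the transfer ellipse at r₁, vis-viva equation gives v_a = √[μ(2/r₁ − 1/a_t)] = 1.1069 km/s.
First burn Δv₁ = |v_a − v₁| = 1.3492 km/s.
At r₂, v₂ = √(μ/r₂) = 7.3055 km/s.
Transfer-orbit speed at r₂: v_p = √[μ(2/r₂ − 1/a_t)] = 9.7929 km/s.
Second burn Δv₂ = |v₂ − v_p| = 2.4874 km/s.
Δv = Δv₁ + Δv₂ = 1.3492 + 2.4874 = 3.837 km/s.

Δv = 3.84 km/s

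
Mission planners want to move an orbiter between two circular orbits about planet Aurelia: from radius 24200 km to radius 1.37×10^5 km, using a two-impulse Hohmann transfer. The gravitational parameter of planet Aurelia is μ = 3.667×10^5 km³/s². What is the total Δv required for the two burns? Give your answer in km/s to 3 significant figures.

Transfer-ellipse semi-major axis a_t = (r₁ + r₂)/2 = (24200 + 1.370×10^5)/2 = 80600 km.
Circular speed at r₁: v₁ = √(μ/r₁) = √(3.667×10^5/24200) = 3.893 km/s.
Transfer-orbit speed at r₁ (vis-viva equation): v_p = √[μ(2/r₁ − 1/a_t)] = 5.075 km/s.
First burn Δv₁ = |v_p − v₁| = 1.182 km/s.
Circular speed at r₂: v₂ = √(μ/r₂) = 1.63604 km/s.
Transfer-orbit speed at r₂: v_a = √[μ(2/r₂ − 1/a_t)] = 0.896469 km/s.
Second burn Δv₂ = |v₂ − v_a| = 0.7396 km/s.
Total Δv = Δv₁ + Δv₂ = 1.922 km/s.

Δv = 1.92 km/s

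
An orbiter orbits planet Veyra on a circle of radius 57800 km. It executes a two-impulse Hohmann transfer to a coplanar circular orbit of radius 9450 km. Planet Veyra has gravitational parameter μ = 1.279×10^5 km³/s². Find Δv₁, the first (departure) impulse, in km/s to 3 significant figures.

Δv₁ = 0.699 km/s

Semi-major axis of the transfer orbit: a_t = (57800 + 9450)/2 = 33625 km.
On the circular orbit at r = 57800 km, v_c = √(μ/r) = 1.48755 km/s.
Vis-viva on the transfer ellipse at r = 57800 km gives v_t = √[μ(2/r − 1/a_t)] = 0.788599 km/s.
Δv₁ = |v_t − v_c| = |0.788599 − 1.48755| = 0.6990 km/s.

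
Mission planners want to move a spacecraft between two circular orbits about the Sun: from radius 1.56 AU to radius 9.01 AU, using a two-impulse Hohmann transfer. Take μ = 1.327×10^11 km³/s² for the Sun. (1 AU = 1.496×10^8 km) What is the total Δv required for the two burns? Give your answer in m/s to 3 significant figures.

Δv = 11800 m/s

In km: r₁ = 1.56 × 1.496×10^8 = 2.33376×10^8 km; r₂ = 9.01 × 1.496×10^8 = 1.347896×10^9 km.
Semi-major axis of the transfer orbit: a_t = (2.33376×10^8 + 1.347896×10^9)/2 = 7.90636×10^8 km.
Circular speed at r₁: v₁ = √(μ/r₁) = √(1.327×10^11/2.33376×10^8) = 23.846 km/s.
Transfer-orbit speed at r₁ (v² = μ(2/r − 1/a)): v_p = √[μ(2/r₁ − 1/a_t)] = 31.135 km/s.
First burn Δv₁ = |v_p − v₁| = 7.289 km/s.
Circular speed at r₂: v₂ = √(μ/r₂) = 9.922 km/s.
Transfer-orbit speed at r₂: v_a = √[μ(2/r₂ − 1/a_t)] = 5.391 km/s.
Second burn Δv₂ = |v₂ − v_a| = 4.531 km/s.
Total Δv = Δv₁ + Δv₂ = 11.82 km/s.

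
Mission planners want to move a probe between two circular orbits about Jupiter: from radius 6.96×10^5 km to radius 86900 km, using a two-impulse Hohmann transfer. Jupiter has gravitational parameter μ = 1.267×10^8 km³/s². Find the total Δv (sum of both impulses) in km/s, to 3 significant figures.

Semi-major axis of the transfer orbit: a_t = (6.960×10^5 + 86900)/2 = 3.9145×10^5 km.
At r₁ the circular-orbit speed is v₁ = √(μ/r₁) = 13.49223 km/s.
On the transfer ellipse at r₁, v² = μ(2/r − 1/a) gives v_a = √[μ(2/r₁ − 1/a_t)] = 6.357047 km/s.
First burn Δv₁ = |v_a − v₁| = 7.1352 km/s.
At r₂, v₂ = √(μ/r₂) = 38.184 km/s.
Transfer-orbit speed at r₂: v_p = √[μ(2/r₂ − 1/a_t)] = 50.915 km/s.
Second burn Δv₂ = |v₂ − v_p| = 12.731 km/s.
Total Δv = Δv₁ + Δv₂ = 19.87 km/s.

Δv = 19.9 km/s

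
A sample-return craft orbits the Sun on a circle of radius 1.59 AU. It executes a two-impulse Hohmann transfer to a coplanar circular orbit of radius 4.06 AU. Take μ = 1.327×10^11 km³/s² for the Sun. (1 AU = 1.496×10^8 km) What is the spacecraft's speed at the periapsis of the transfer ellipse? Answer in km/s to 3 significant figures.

In km: r₁ = 1.59 × 1.496×10^8 = 2.37864×10^8 km; r₂ = 4.06 × 1.496×10^8 = 6.07376×10^8 km.
Transfer-ellipse semi-major axis a_t = (r₁ + r₂)/2 = (2.37864×10^8 + 6.07376×10^8)/2 = 4.2262×10^8 km.
The periapsis of the transfer ellipse is at r = 2.37864×10^8 km.
Applying v² = μ(2/r − 1/a_t): v = 28.32 km/s.

v = 28.3 km/s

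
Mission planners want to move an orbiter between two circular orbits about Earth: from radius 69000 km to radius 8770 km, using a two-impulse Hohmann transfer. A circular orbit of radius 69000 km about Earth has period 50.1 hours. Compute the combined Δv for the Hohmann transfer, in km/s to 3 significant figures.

Δv = 3.50 km/s

From Kepler's third law T² = 4π²r³/μ at r = 69000 km, T = 50.1 hours = 50.1 × 3600 s = 1.8036×10^5 s: μ = 4π²r³/T² = 3.98682×10^5 km³/s².
The Hohmann ellipse has a_t = (r₁ + r₂)/2 = 38885 km.
Circular speed at r₁: v₁ = √(μ/r₁) = √(3.98682×10^5/69000) = 2.404 km/s.
Transfer-orbit speed at r₁ (vis-viva equation): v_a = √[μ(2/r₁ − 1/a_t)] = 1.142 km/s.
First burn Δv₁ = |v_a − v₁| = 1.262 km/s.
Circular speed at r₂: v₂ = √(μ/r₂) = 6.742 km/s.
Transfer-orbit speed at r₂: v_p = √[μ(2/r₂ − 1/a_t)] = 8.981 km/s.
Second burn Δv₂ = |v₂ − v_p| = 2.239 km/s.
Total Δv = Δv₁ + Δv₂ = 3.501 km/s.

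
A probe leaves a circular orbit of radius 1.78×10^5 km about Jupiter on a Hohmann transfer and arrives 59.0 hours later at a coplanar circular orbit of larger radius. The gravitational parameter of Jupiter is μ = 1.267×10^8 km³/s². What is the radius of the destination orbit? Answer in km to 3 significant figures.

Transfer time t = 59.0 hours = 2.124×10^5 s, and t = π√(a_t³/μ).
So a_t = (μ t²/π²)^(1/3) = (1.267×10^8 × (2.124×10^5)² / π²)^(1/3) = 8.3354×10^5 km.
Since a_t = (r₁ + r₂)/2, r₂ = 2a_t − r₁ = 2×8.3354×10^5 − 1.780×10^5 = 1.48908×10^6 km.

r₂ = 1.49×10^6 km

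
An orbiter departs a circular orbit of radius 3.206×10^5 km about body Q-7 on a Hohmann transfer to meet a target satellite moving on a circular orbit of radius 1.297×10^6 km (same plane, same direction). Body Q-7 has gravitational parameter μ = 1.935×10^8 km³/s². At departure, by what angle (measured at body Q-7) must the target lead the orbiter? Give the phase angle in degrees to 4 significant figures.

φ = 91.36°

Transfer-ellipse semi-major axis a_t = (r₁ + r₂)/2 = (3.206×10^5 + 1.297×10^6)/2 = 8.088×10^5 km.
Transfer time t = π√(a_t³/μ) = 1.643×10^5 s.
The target's mean motion on its circular orbit is ω₂ = √(μ/r₂³) = 9.417×10^-6 rad/s.
Angle swept by the target during transfer: ω₂·t = 1.547 rad = 88.64°.
Arrival is 180° from departure on the ellipse, so φ = 180° − 88.64° = 91.36°.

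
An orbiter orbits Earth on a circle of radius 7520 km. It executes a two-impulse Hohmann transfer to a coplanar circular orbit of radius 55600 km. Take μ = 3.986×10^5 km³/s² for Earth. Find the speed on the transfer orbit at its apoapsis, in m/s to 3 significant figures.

v = 1310 m/s

Transfer-ellipse semi-major axis a_t = (r₁ + r₂)/2 = (7520 + 55600)/2 = 31560 km.
At apoapsis, r = 55600 km.
From the vis-viva equation, v = √[μ(2/r − 1/a_t)] = 1.307 km/s.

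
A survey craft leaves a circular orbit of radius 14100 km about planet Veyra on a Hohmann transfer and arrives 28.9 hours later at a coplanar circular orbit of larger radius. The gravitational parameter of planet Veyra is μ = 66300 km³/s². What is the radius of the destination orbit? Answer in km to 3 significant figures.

r₂ = 69400 km

Transfer time t = 28.9 hours = 1.0404×10^5 s, and t = π√(a_t³/μ).
So a_t = (μ t²/π²)^(1/3) = (66300 × (1.0404×10^5)² / π²)^(1/3) = 41739 km.
Since a_t = (r₁ + r₂)/2, r₂ = 2a_t − r₁ = 2×41739 − 14100 = 69378 km.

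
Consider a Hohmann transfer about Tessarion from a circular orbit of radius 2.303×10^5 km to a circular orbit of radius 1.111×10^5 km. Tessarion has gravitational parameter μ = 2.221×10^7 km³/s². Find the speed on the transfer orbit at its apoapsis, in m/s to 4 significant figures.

Transfer-ellipse semi-major axis a_t = (r₁ + r₂)/2 = (2.303×10^5 + 1.111×10^5)/2 = 1.707×10^5 km.
The apoapsis of the transfer ellipse is at r = 2.303×10^5 km.
From the vis-viva equation, v = √[μ(2/r − 1/a_t)] = 7.923 km/s.

v = 7923 m/s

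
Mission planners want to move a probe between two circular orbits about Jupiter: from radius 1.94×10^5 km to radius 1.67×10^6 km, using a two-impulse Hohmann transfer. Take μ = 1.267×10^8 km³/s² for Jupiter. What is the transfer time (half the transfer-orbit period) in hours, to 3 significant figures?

Transfer-ellipse semi-major axis a_t = (r₁ + r₂)/2 = (1.940×10^5 + 1.670×10^6)/2 = 9.320×10^5 km.
Transfer time t = π√(a_t³/μ) = π√((9.320×10^5)³ / 1.267×10^8) = 2.5112×10^5 s.
Converting: 2.5112×10^5 s ÷ 3600 s/hour = 69.8 hours.

t = 69.8 hours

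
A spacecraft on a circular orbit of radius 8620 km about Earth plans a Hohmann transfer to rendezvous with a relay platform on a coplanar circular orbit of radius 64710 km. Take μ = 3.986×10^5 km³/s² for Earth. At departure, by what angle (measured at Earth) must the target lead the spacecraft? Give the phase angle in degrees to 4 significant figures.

The Hohmann ellipse has a_t = (r₁ + r₂)/2 = 36665 km.
Transfer time t = π√(a_t³/μ) = 34935 s.
Target angular speed ω₂ = √(μ/r₂³) = 3.8354×10^-5 rad/s.
Angle swept by the target during transfer: ω₂·t = 1.3399 rad = 76.77°.
Arrival is 180° from departure on the ellipse, so φ = 180° − 76.77° = 103.2°.

φ = 103.2°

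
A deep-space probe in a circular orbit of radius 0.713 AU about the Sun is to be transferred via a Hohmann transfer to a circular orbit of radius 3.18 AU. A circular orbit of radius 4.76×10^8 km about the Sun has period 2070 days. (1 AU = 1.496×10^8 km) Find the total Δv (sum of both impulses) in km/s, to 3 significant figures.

Δv = 16.4 km/s

From Kepler's third law T² = 4π²r³/μ at r = 4.76×10^8 km, T = 2070 days = 2070 × 86400 s = 1.78848×10^8 s: μ = 4π²r³/T² = 1.33111×10^11 km³/s².
In km: r₁ = 0.713 × 1.496×10^8 = 1.066648×10^8 km; r₂ = 3.18 × 1.496×10^8 = 4.75728×10^8 km.
Transfer-ellipse semi-major axis a_t = (r₁ + r₂)/2 = (1.066648×10^8 + 4.75728×10^8)/2 = 2.911964×10^8 km.
At r₁ the circular-orbit speed is v₁ = √(μ/r₁) = 35.3261 km/s.
Transfer-orbit speed at r₁ (vis-viva): v_p = √[μ(2/r₁ − 1/a_t)] = 45.1525 km/s.
First burn Δv₁ = |v_p − v₁| = 9.826 km/s.
Circular speed at r₂: v₂ = √(μ/r₂) = 16.72734 km/s.
Transfer-orbit speed at r₂: v_a = √[μ(2/r₂ − 1/a_t)] = 10.12382 km/s.
Second burn Δv₂ = |v₂ − v_a| = 6.604 km/s.
Total Δv = Δv₁ + Δv₂ = 16.43 km/s.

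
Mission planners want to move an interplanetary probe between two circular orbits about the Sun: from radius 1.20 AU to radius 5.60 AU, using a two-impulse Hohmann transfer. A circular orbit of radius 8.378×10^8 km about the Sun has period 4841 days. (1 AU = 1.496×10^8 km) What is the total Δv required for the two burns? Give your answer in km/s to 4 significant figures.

Δv = 12.81 km/s

From Kepler's third law T² = 4π²r³/μ at r = 8.378×10^8 km, T = 4841 days = 4841 × 86400 s = 4.182624×10^8 s: μ = 4π²r³/T² = 1.32704×10^11 km³/s².
In km: r₁ = 1.20 × 1.496×10^8 = 1.7952×10^8 km; r₂ = 5.60 × 1.496×10^8 = 8.3776×10^8 km.
Transfer-ellipse semi-major axis a_t = (r₁ + r₂)/2 = (1.7952×10^8 + 8.3776×10^8)/2 = 5.0864×10^8 km.
At r₁ the circular-orbit speed is v₁ = √(μ/r₁) = 27.188 km/s.
Transfer-orbit speed at r₁ (v² = μ(2/r − 1/a)): v_p = √[μ(2/r₁ − 1/a_t)] = 34.893 km/s.
First burn Δv₁ = |v_p − v₁| = 7.705 km/s.
Circular speed at r₂: v₂ = √(μ/r₂) = 12.586 km/s.
Transfer-orbit speed at r₂: v_a = √[μ(2/r₂ − 1/a_t)] = 7.4771 km/s.
Second burn Δv₂ = |v₂ − v_a| = 5.109 km/s.
Δv = Δv₁ + Δv₂ = 7.705 + 5.109 = 12.81 km/s.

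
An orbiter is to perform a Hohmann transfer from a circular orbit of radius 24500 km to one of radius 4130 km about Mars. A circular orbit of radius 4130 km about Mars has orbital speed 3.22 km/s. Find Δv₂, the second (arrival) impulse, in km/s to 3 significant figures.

From the circular-orbit relation v² = μ/r at r = 4130 km: μ = v²r = (3.22)² × 4130 = 42821.5 km³/s².
Semi-major axis of the transfer orbit: a_t = (24500 + 4130)/2 = 14315 km.
Circular speed at r = 4130 km: v_c = √(μ/r) = 3.2200 km/s.
Transfer-orbit speed at the same r (vis-viva, a = a_t): v_t = √[μ(2/r − 1/a_t)] = 4.2125 km/s.
Δv₂ = |v_t − v_c| = |4.2125 − 3.2200| = 0.9925 km/s.

Δv₂ = 0.993 km/s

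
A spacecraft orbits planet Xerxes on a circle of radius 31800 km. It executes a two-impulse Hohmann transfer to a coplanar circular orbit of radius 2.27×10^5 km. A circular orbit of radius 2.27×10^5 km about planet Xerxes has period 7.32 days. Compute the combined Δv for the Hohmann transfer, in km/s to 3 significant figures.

From Kepler's third law T² = 4π²r³/μ at r = 2.27×10^5 km, T = 7.32 days = 7.32 × 86400 s = 6.32448×10^5 s: μ = 4π²r³/T² = 1.15448×10^6 km³/s².
Transfer-ellipse semi-major axis a_t = (r₁ + r₂)/2 = (31800 + 2.270×10^5)/2 = 1.294×10^5 km.
Circular speed at r₁: v₁ = √(μ/r₁) = √(1.15448×10^6/31800) = 6.025 km/s.
Transfer-orbit speed at r₁ (vis-viva): v_p = √[μ(2/r₁ − 1/a_t)] = 7.980 km/s.
First burn Δv₁ = |v_p − v₁| = 1.955 km/s.
At r₂, v₂ = √(μ/r₂) = 2.255 km/s.
Transfer-orbit speed at r₂: v_a = √[μ(2/r₂ − 1/a_t)] = 1.118 km/s.
Second burn Δv₂ = |v₂ − v_a| = 1.137 km/s.
Δv = Δv₁ + Δv₂ = 1.955 + 1.137 = 3.092 km/s.

Δv = 3.09 km/s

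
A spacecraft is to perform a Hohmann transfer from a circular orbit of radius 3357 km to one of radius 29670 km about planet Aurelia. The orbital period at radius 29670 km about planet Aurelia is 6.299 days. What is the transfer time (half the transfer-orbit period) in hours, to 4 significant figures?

t = 31.39 hours

From Kepler's third law T² = 4π²r³/μ at r = 29670 km, T = 6.299 days = 6.299 × 86400 s = 5.442336×10^5 s: μ = 4π²r³/T² = 3481.30 km³/s².
The Hohmann ellipse has a_t = (r₁ + r₂)/2 = 16513.5 km.
Transfer time t = π√(a_t³/μ) = π√((16513.5)³ / 3481.30) = 1.130×10^5 s.
Converting: 1.130×10^5 s ÷ 3600 s/hour = 31.39 hours.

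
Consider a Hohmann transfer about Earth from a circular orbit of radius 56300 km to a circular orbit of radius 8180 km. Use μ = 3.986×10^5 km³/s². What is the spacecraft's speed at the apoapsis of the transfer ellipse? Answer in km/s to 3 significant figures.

v = 1.34 km/s

Semi-major axis of the transfer orbit: a_t = (56300 + 8180)/2 = 32240 km.
The apoapsis of the transfer ellipse is at r = 56300 km.
Applying v² = μ(2/r − 1/a_t): v = 1.340 km/s.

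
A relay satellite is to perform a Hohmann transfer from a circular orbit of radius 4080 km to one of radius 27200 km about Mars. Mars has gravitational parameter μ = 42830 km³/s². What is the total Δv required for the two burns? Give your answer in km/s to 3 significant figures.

The Hohmann ellipse has a_t = (r₁ + r₂)/2 = 15640 km.
Circular speed at r₁: v₁ = √(μ/r₁) = √(42830/4080) = 3.240 km/s.
Transfer-orbit speed at r₁ (v² = μ(2/r − 1/a)): v_p = √[μ(2/r₁ − 1/a_t)] = 4.273 km/s.
First burn Δv₁ = |v_p − v₁| = 1.033 km/s.
Circular speed at r₂: v₂ = √(μ/r₂) = 1.2548 km/s.
Transfer-orbit speed at r₂: v_a = √[μ(2/r₂ − 1/a_t)] = 0.64092 km/s.
Second burn Δv₂ = |v₂ − v_a| = 0.6139 km/s.
Total Δv = Δv₁ + Δv₂ = 1.647 km/s.

Δv = 1.65 km/s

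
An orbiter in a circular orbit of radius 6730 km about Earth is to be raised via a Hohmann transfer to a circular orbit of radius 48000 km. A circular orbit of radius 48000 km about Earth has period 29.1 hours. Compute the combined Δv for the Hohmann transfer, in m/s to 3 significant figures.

From Kepler's third law T² = 4π²r³/μ at r = 48000 km, T = 29.1 hours = 29.1 × 3600 s = 1.0476×10^5 s: μ = 4π²r³/T² = 3.97825×10^5 km³/s².
The Hohmann ellipse has a_t = (r₁ + r₂)/2 = 27365 km.
At r₁ the circular-orbit speed is v₁ = √(μ/r₁) = 7.68845 km/s.
On the transfer ellipse at r₁, v² = μ(2/r − 1/a) gives v_p = √[μ(2/r₁ − 1/a_t)] = 10.1827 km/s.
First burn Δv₁ = |v_p − v₁| = 2.494 km/s.
Circular speed at r₂: v₂ = √(μ/r₂) = 2.879 km/s.
Transfer-orbit speed at r₂: v_a = √[μ(2/r₂ − 1/a_t)] = 1.428 km/s.
Second burn Δv₂ = |v₂ − v_a| = 1.451 km/s.
Δv = Δv₁ + Δv₂ = 2.494 + 1.451 = 3.945 km/s.

Δv = 3950 m/s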